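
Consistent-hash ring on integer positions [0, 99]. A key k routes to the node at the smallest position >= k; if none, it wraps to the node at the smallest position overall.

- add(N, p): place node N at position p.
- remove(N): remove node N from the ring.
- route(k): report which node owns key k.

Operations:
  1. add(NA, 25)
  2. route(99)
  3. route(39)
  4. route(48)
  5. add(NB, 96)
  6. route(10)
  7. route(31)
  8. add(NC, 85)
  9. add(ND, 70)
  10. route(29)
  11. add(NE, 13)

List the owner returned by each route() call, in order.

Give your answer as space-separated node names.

Op 1: add NA@25 -> ring=[25:NA]
Op 2: route key 99: none >= 99, wrap to smallest pos 25 -> NA
Op 3: route key 39: none >= 39, wrap to smallest pos 25 -> NA
Op 4: route key 48: none >= 48, wrap to smallest pos 25 -> NA
Op 5: add NB@96 -> ring=[25:NA,96:NB]
Op 6: route key 10: smallest pos >= 10 is 25 -> NA
Op 7: route key 31: smallest pos >= 31 is 96 -> NB
Op 8: add NC@85 -> ring=[25:NA,85:NC,96:NB]
Op 9: add ND@70 -> ring=[25:NA,70:ND,85:NC,96:NB]
Op 10: route key 29: smallest pos >= 29 is 70 -> ND
Op 11: add NE@13 -> ring=[13:NE,25:NA,70:ND,85:NC,96:NB]

Answer: NA NA NA NA NB ND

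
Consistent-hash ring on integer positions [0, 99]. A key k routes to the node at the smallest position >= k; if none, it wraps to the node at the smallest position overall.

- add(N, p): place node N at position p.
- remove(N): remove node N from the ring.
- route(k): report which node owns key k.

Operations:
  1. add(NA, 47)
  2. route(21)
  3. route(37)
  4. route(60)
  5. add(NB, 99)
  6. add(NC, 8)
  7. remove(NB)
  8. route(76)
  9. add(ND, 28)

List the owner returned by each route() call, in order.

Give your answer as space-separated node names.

Op 1: add NA@47 -> ring=[47:NA]
Op 2: route key 21: smallest pos >= 21 is 47 -> NA
Op 3: route key 37: smallest pos >= 37 is 47 -> NA
Op 4: route key 60: none >= 60, wrap to smallest pos 47 -> NA
Op 5: add NB@99 -> ring=[47:NA,99:NB]
Op 6: add NC@8 -> ring=[8:NC,47:NA,99:NB]
Op 7: remove NB -> ring=[8:NC,47:NA]
Op 8: route key 76: none >= 76, wrap to smallest pos 8 -> NC
Op 9: add ND@28 -> ring=[8:NC,28:ND,47:NA]

Answer: NA NA NA NC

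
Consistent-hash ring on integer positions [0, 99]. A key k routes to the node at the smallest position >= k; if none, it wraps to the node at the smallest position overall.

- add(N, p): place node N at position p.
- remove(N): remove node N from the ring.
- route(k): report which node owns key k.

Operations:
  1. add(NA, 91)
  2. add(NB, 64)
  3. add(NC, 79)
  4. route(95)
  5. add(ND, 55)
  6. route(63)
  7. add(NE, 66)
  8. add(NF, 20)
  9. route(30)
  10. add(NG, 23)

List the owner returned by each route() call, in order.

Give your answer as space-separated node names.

Op 1: add NA@91 -> ring=[91:NA]
Op 2: add NB@64 -> ring=[64:NB,91:NA]
Op 3: add NC@79 -> ring=[64:NB,79:NC,91:NA]
Op 4: route key 95: none >= 95, wrap to smallest pos 64 -> NB
Op 5: add ND@55 -> ring=[55:ND,64:NB,79:NC,91:NA]
Op 6: route key 63: smallest pos >= 63 is 64 -> NB
Op 7: add NE@66 -> ring=[55:ND,64:NB,66:NE,79:NC,91:NA]
Op 8: add NF@20 -> ring=[20:NF,55:ND,64:NB,66:NE,79:NC,91:NA]
Op 9: route key 30: smallest pos >= 30 is 55 -> ND
Op 10: add NG@23 -> ring=[20:NF,23:NG,55:ND,64:NB,66:NE,79:NC,91:NA]

Answer: NB NB ND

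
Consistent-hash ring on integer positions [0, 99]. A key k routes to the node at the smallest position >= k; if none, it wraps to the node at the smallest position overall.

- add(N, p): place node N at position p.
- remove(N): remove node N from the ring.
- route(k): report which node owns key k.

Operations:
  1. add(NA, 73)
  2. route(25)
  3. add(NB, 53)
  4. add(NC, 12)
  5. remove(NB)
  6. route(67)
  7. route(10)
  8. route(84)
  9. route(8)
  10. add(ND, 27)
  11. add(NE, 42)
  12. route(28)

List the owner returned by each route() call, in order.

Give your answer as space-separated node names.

Op 1: add NA@73 -> ring=[73:NA]
Op 2: route key 25: smallest pos >= 25 is 73 -> NA
Op 3: add NB@53 -> ring=[53:NB,73:NA]
Op 4: add NC@12 -> ring=[12:NC,53:NB,73:NA]
Op 5: remove NB -> ring=[12:NC,73:NA]
Op 6: route key 67: smallest pos >= 67 is 73 -> NA
Op 7: route key 10: smallest pos >= 10 is 12 -> NC
Op 8: route key 84: none >= 84, wrap to smallest pos 12 -> NC
Op 9: route key 8: smallest pos >= 8 is 12 -> NC
Op 10: add ND@27 -> ring=[12:NC,27:ND,73:NA]
Op 11: add NE@42 -> ring=[12:NC,27:ND,42:NE,73:NA]
Op 12: route key 28: smallest pos >= 28 is 42 -> NE

Answer: NA NA NC NC NC NE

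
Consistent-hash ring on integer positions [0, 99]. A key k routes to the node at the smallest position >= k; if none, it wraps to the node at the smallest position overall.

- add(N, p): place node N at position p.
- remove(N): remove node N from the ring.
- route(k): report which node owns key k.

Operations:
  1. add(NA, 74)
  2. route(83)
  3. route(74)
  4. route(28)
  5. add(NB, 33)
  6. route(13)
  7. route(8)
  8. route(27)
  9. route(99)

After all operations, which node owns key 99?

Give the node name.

Answer: NB

Derivation:
Op 1: add NA@74 -> ring=[74:NA]
Op 2: route key 83: none >= 83, wrap to smallest pos 74 -> NA
Op 3: route key 74: smallest pos >= 74 is 74 -> NA
Op 4: route key 28: smallest pos >= 28 is 74 -> NA
Op 5: add NB@33 -> ring=[33:NB,74:NA]
Op 6: route key 13: smallest pos >= 13 is 33 -> NB
Op 7: route key 8: smallest pos >= 8 is 33 -> NB
Op 8: route key 27: smallest pos >= 27 is 33 -> NB
Op 9: route key 99: none >= 99, wrap to smallest pos 33 -> NB
Final route key 99: none >= 99, wrap to smallest pos 33 -> NB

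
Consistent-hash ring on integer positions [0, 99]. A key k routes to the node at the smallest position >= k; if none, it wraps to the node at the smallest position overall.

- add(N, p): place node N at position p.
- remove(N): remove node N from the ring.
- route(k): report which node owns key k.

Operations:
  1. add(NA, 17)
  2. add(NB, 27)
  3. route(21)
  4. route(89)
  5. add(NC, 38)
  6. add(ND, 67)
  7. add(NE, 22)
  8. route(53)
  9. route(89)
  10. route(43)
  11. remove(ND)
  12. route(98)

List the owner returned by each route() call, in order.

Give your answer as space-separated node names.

Op 1: add NA@17 -> ring=[17:NA]
Op 2: add NB@27 -> ring=[17:NA,27:NB]
Op 3: route key 21: smallest pos >= 21 is 27 -> NB
Op 4: route key 89: none >= 89, wrap to smallest pos 17 -> NA
Op 5: add NC@38 -> ring=[17:NA,27:NB,38:NC]
Op 6: add ND@67 -> ring=[17:NA,27:NB,38:NC,67:ND]
Op 7: add NE@22 -> ring=[17:NA,22:NE,27:NB,38:NC,67:ND]
Op 8: route key 53: smallest pos >= 53 is 67 -> ND
Op 9: route key 89: none >= 89, wrap to smallest pos 17 -> NA
Op 10: route key 43: smallest pos >= 43 is 67 -> ND
Op 11: remove ND -> ring=[17:NA,22:NE,27:NB,38:NC]
Op 12: route key 98: none >= 98, wrap to smallest pos 17 -> NA

Answer: NB NA ND NA ND NA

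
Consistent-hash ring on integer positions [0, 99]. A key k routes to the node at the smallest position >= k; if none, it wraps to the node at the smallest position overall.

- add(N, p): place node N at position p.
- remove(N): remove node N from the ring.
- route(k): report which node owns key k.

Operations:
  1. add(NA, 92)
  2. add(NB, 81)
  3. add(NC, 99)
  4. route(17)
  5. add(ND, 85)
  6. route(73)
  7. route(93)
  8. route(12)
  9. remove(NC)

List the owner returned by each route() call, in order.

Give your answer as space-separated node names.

Answer: NB NB NC NB

Derivation:
Op 1: add NA@92 -> ring=[92:NA]
Op 2: add NB@81 -> ring=[81:NB,92:NA]
Op 3: add NC@99 -> ring=[81:NB,92:NA,99:NC]
Op 4: route key 17: smallest pos >= 17 is 81 -> NB
Op 5: add ND@85 -> ring=[81:NB,85:ND,92:NA,99:NC]
Op 6: route key 73: smallest pos >= 73 is 81 -> NB
Op 7: route key 93: smallest pos >= 93 is 99 -> NC
Op 8: route key 12: smallest pos >= 12 is 81 -> NB
Op 9: remove NC -> ring=[81:NB,85:ND,92:NA]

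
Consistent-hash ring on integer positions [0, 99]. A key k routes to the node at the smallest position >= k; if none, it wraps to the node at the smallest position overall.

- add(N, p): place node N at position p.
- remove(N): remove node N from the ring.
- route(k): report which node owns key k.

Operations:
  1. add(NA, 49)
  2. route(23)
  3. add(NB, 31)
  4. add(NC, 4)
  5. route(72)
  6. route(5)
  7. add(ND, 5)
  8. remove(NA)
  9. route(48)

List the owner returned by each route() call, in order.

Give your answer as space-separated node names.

Answer: NA NC NB NC

Derivation:
Op 1: add NA@49 -> ring=[49:NA]
Op 2: route key 23: smallest pos >= 23 is 49 -> NA
Op 3: add NB@31 -> ring=[31:NB,49:NA]
Op 4: add NC@4 -> ring=[4:NC,31:NB,49:NA]
Op 5: route key 72: none >= 72, wrap to smallest pos 4 -> NC
Op 6: route key 5: smallest pos >= 5 is 31 -> NB
Op 7: add ND@5 -> ring=[4:NC,5:ND,31:NB,49:NA]
Op 8: remove NA -> ring=[4:NC,5:ND,31:NB]
Op 9: route key 48: none >= 48, wrap to smallest pos 4 -> NC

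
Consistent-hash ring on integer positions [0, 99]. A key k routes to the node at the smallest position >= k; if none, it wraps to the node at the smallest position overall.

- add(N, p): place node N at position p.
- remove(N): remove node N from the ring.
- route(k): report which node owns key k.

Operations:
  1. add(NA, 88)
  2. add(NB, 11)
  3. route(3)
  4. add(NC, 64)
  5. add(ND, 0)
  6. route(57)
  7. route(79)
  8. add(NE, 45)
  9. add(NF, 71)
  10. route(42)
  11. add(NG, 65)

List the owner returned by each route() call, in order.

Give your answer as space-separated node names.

Answer: NB NC NA NE

Derivation:
Op 1: add NA@88 -> ring=[88:NA]
Op 2: add NB@11 -> ring=[11:NB,88:NA]
Op 3: route key 3: smallest pos >= 3 is 11 -> NB
Op 4: add NC@64 -> ring=[11:NB,64:NC,88:NA]
Op 5: add ND@0 -> ring=[0:ND,11:NB,64:NC,88:NA]
Op 6: route key 57: smallest pos >= 57 is 64 -> NC
Op 7: route key 79: smallest pos >= 79 is 88 -> NA
Op 8: add NE@45 -> ring=[0:ND,11:NB,45:NE,64:NC,88:NA]
Op 9: add NF@71 -> ring=[0:ND,11:NB,45:NE,64:NC,71:NF,88:NA]
Op 10: route key 42: smallest pos >= 42 is 45 -> NE
Op 11: add NG@65 -> ring=[0:ND,11:NB,45:NE,64:NC,65:NG,71:NF,88:NA]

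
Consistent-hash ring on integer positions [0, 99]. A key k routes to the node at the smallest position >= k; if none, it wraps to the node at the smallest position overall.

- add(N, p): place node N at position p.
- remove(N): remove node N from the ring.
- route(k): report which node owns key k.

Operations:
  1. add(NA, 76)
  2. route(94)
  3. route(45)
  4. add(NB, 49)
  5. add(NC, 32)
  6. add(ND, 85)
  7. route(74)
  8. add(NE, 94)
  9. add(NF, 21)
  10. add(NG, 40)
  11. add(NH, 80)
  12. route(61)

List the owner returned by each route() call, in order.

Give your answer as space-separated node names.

Answer: NA NA NA NA

Derivation:
Op 1: add NA@76 -> ring=[76:NA]
Op 2: route key 94: none >= 94, wrap to smallest pos 76 -> NA
Op 3: route key 45: smallest pos >= 45 is 76 -> NA
Op 4: add NB@49 -> ring=[49:NB,76:NA]
Op 5: add NC@32 -> ring=[32:NC,49:NB,76:NA]
Op 6: add ND@85 -> ring=[32:NC,49:NB,76:NA,85:ND]
Op 7: route key 74: smallest pos >= 74 is 76 -> NA
Op 8: add NE@94 -> ring=[32:NC,49:NB,76:NA,85:ND,94:NE]
Op 9: add NF@21 -> ring=[21:NF,32:NC,49:NB,76:NA,85:ND,94:NE]
Op 10: add NG@40 -> ring=[21:NF,32:NC,40:NG,49:NB,76:NA,85:ND,94:NE]
Op 11: add NH@80 -> ring=[21:NF,32:NC,40:NG,49:NB,76:NA,80:NH,85:ND,94:NE]
Op 12: route key 61: smallest pos >= 61 is 76 -> NA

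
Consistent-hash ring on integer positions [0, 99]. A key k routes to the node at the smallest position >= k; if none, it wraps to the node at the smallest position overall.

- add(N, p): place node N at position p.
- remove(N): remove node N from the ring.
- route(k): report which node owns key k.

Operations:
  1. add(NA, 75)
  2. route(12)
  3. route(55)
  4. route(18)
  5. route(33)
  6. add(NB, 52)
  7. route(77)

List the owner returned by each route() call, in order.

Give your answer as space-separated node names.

Op 1: add NA@75 -> ring=[75:NA]
Op 2: route key 12: smallest pos >= 12 is 75 -> NA
Op 3: route key 55: smallest pos >= 55 is 75 -> NA
Op 4: route key 18: smallest pos >= 18 is 75 -> NA
Op 5: route key 33: smallest pos >= 33 is 75 -> NA
Op 6: add NB@52 -> ring=[52:NB,75:NA]
Op 7: route key 77: none >= 77, wrap to smallest pos 52 -> NB

Answer: NA NA NA NA NB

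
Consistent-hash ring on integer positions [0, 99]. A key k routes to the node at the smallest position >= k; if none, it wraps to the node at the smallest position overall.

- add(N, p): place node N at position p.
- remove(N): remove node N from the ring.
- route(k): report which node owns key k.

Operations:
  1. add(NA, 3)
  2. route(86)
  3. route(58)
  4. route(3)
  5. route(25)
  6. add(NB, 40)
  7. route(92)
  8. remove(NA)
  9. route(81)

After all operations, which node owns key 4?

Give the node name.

Answer: NB

Derivation:
Op 1: add NA@3 -> ring=[3:NA]
Op 2: route key 86: none >= 86, wrap to smallest pos 3 -> NA
Op 3: route key 58: none >= 58, wrap to smallest pos 3 -> NA
Op 4: route key 3: smallest pos >= 3 is 3 -> NA
Op 5: route key 25: none >= 25, wrap to smallest pos 3 -> NA
Op 6: add NB@40 -> ring=[3:NA,40:NB]
Op 7: route key 92: none >= 92, wrap to smallest pos 3 -> NA
Op 8: remove NA -> ring=[40:NB]
Op 9: route key 81: none >= 81, wrap to smallest pos 40 -> NB
Final route key 4: smallest pos >= 4 is 40 -> NB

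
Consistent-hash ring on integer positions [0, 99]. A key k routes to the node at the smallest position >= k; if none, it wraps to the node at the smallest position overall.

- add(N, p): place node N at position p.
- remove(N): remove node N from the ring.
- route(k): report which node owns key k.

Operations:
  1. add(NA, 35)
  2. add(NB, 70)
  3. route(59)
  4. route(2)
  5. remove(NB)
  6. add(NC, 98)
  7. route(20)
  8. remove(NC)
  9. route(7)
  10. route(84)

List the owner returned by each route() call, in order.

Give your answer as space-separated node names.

Op 1: add NA@35 -> ring=[35:NA]
Op 2: add NB@70 -> ring=[35:NA,70:NB]
Op 3: route key 59: smallest pos >= 59 is 70 -> NB
Op 4: route key 2: smallest pos >= 2 is 35 -> NA
Op 5: remove NB -> ring=[35:NA]
Op 6: add NC@98 -> ring=[35:NA,98:NC]
Op 7: route key 20: smallest pos >= 20 is 35 -> NA
Op 8: remove NC -> ring=[35:NA]
Op 9: route key 7: smallest pos >= 7 is 35 -> NA
Op 10: route key 84: none >= 84, wrap to smallest pos 35 -> NA

Answer: NB NA NA NA NA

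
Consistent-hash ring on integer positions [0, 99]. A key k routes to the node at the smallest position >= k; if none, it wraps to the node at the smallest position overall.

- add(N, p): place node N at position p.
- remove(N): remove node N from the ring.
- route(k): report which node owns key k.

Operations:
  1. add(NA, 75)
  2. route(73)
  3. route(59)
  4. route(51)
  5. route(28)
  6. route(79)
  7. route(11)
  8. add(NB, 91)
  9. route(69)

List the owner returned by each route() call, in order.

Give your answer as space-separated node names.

Answer: NA NA NA NA NA NA NA

Derivation:
Op 1: add NA@75 -> ring=[75:NA]
Op 2: route key 73: smallest pos >= 73 is 75 -> NA
Op 3: route key 59: smallest pos >= 59 is 75 -> NA
Op 4: route key 51: smallest pos >= 51 is 75 -> NA
Op 5: route key 28: smallest pos >= 28 is 75 -> NA
Op 6: route key 79: none >= 79, wrap to smallest pos 75 -> NA
Op 7: route key 11: smallest pos >= 11 is 75 -> NA
Op 8: add NB@91 -> ring=[75:NA,91:NB]
Op 9: route key 69: smallest pos >= 69 is 75 -> NA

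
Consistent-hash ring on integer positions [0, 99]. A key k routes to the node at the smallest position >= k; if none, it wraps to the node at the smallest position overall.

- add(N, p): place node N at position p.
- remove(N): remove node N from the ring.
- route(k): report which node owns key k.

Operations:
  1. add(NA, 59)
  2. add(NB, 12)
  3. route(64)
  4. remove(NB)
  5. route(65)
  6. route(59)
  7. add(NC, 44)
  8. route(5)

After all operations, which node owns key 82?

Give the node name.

Answer: NC

Derivation:
Op 1: add NA@59 -> ring=[59:NA]
Op 2: add NB@12 -> ring=[12:NB,59:NA]
Op 3: route key 64: none >= 64, wrap to smallest pos 12 -> NB
Op 4: remove NB -> ring=[59:NA]
Op 5: route key 65: none >= 65, wrap to smallest pos 59 -> NA
Op 6: route key 59: smallest pos >= 59 is 59 -> NA
Op 7: add NC@44 -> ring=[44:NC,59:NA]
Op 8: route key 5: smallest pos >= 5 is 44 -> NC
Final route key 82: none >= 82, wrap to smallest pos 44 -> NC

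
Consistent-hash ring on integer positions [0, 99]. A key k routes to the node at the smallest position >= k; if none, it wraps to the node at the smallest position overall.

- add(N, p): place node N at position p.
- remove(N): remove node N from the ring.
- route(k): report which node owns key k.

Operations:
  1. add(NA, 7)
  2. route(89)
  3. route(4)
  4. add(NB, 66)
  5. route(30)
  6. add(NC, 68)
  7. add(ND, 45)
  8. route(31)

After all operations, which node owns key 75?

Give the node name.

Op 1: add NA@7 -> ring=[7:NA]
Op 2: route key 89: none >= 89, wrap to smallest pos 7 -> NA
Op 3: route key 4: smallest pos >= 4 is 7 -> NA
Op 4: add NB@66 -> ring=[7:NA,66:NB]
Op 5: route key 30: smallest pos >= 30 is 66 -> NB
Op 6: add NC@68 -> ring=[7:NA,66:NB,68:NC]
Op 7: add ND@45 -> ring=[7:NA,45:ND,66:NB,68:NC]
Op 8: route key 31: smallest pos >= 31 is 45 -> ND
Final route key 75: none >= 75, wrap to smallest pos 7 -> NA

Answer: NA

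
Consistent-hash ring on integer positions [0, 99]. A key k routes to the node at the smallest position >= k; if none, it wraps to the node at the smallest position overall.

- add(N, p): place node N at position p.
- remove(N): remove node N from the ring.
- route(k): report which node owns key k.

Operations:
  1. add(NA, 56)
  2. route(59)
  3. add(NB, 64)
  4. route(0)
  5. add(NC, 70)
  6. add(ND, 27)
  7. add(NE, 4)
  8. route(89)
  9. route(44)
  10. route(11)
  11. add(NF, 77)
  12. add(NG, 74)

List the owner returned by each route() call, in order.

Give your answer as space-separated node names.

Answer: NA NA NE NA ND

Derivation:
Op 1: add NA@56 -> ring=[56:NA]
Op 2: route key 59: none >= 59, wrap to smallest pos 56 -> NA
Op 3: add NB@64 -> ring=[56:NA,64:NB]
Op 4: route key 0: smallest pos >= 0 is 56 -> NA
Op 5: add NC@70 -> ring=[56:NA,64:NB,70:NC]
Op 6: add ND@27 -> ring=[27:ND,56:NA,64:NB,70:NC]
Op 7: add NE@4 -> ring=[4:NE,27:ND,56:NA,64:NB,70:NC]
Op 8: route key 89: none >= 89, wrap to smallest pos 4 -> NE
Op 9: route key 44: smallest pos >= 44 is 56 -> NA
Op 10: route key 11: smallest pos >= 11 is 27 -> ND
Op 11: add NF@77 -> ring=[4:NE,27:ND,56:NA,64:NB,70:NC,77:NF]
Op 12: add NG@74 -> ring=[4:NE,27:ND,56:NA,64:NB,70:NC,74:NG,77:NF]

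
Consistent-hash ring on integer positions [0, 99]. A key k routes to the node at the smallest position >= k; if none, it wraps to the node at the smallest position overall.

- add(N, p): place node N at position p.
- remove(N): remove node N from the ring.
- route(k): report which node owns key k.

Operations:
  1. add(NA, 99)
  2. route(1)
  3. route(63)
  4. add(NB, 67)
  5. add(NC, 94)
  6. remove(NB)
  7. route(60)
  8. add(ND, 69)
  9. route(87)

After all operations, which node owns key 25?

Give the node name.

Answer: ND

Derivation:
Op 1: add NA@99 -> ring=[99:NA]
Op 2: route key 1: smallest pos >= 1 is 99 -> NA
Op 3: route key 63: smallest pos >= 63 is 99 -> NA
Op 4: add NB@67 -> ring=[67:NB,99:NA]
Op 5: add NC@94 -> ring=[67:NB,94:NC,99:NA]
Op 6: remove NB -> ring=[94:NC,99:NA]
Op 7: route key 60: smallest pos >= 60 is 94 -> NC
Op 8: add ND@69 -> ring=[69:ND,94:NC,99:NA]
Op 9: route key 87: smallest pos >= 87 is 94 -> NC
Final route key 25: smallest pos >= 25 is 69 -> ND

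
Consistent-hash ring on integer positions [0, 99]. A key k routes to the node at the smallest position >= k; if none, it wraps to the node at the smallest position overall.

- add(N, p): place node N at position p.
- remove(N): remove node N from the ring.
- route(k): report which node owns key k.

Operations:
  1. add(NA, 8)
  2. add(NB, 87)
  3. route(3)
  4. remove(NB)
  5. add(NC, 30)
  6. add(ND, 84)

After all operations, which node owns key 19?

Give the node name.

Answer: NC

Derivation:
Op 1: add NA@8 -> ring=[8:NA]
Op 2: add NB@87 -> ring=[8:NA,87:NB]
Op 3: route key 3: smallest pos >= 3 is 8 -> NA
Op 4: remove NB -> ring=[8:NA]
Op 5: add NC@30 -> ring=[8:NA,30:NC]
Op 6: add ND@84 -> ring=[8:NA,30:NC,84:ND]
Final route key 19: smallest pos >= 19 is 30 -> NC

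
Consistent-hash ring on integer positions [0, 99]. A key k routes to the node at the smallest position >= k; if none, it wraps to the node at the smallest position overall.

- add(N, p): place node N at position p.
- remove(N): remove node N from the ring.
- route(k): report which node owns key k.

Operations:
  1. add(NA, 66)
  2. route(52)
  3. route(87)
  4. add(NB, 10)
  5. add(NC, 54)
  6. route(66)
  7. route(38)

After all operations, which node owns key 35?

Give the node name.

Op 1: add NA@66 -> ring=[66:NA]
Op 2: route key 52: smallest pos >= 52 is 66 -> NA
Op 3: route key 87: none >= 87, wrap to smallest pos 66 -> NA
Op 4: add NB@10 -> ring=[10:NB,66:NA]
Op 5: add NC@54 -> ring=[10:NB,54:NC,66:NA]
Op 6: route key 66: smallest pos >= 66 is 66 -> NA
Op 7: route key 38: smallest pos >= 38 is 54 -> NC
Final route key 35: smallest pos >= 35 is 54 -> NC

Answer: NC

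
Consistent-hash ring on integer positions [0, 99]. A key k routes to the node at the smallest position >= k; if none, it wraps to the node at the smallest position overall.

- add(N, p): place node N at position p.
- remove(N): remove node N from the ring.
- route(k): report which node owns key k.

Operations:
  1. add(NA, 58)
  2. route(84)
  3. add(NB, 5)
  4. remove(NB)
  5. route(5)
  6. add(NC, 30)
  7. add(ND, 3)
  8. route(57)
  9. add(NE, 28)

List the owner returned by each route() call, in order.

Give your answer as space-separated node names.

Op 1: add NA@58 -> ring=[58:NA]
Op 2: route key 84: none >= 84, wrap to smallest pos 58 -> NA
Op 3: add NB@5 -> ring=[5:NB,58:NA]
Op 4: remove NB -> ring=[58:NA]
Op 5: route key 5: smallest pos >= 5 is 58 -> NA
Op 6: add NC@30 -> ring=[30:NC,58:NA]
Op 7: add ND@3 -> ring=[3:ND,30:NC,58:NA]
Op 8: route key 57: smallest pos >= 57 is 58 -> NA
Op 9: add NE@28 -> ring=[3:ND,28:NE,30:NC,58:NA]

Answer: NA NA NA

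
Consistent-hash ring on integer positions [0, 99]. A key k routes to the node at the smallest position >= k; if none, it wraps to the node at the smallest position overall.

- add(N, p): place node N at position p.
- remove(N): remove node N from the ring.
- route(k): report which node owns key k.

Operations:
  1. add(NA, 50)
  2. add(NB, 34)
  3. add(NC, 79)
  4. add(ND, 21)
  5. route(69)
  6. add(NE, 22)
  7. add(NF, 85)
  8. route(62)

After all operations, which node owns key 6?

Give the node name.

Op 1: add NA@50 -> ring=[50:NA]
Op 2: add NB@34 -> ring=[34:NB,50:NA]
Op 3: add NC@79 -> ring=[34:NB,50:NA,79:NC]
Op 4: add ND@21 -> ring=[21:ND,34:NB,50:NA,79:NC]
Op 5: route key 69: smallest pos >= 69 is 79 -> NC
Op 6: add NE@22 -> ring=[21:ND,22:NE,34:NB,50:NA,79:NC]
Op 7: add NF@85 -> ring=[21:ND,22:NE,34:NB,50:NA,79:NC,85:NF]
Op 8: route key 62: smallest pos >= 62 is 79 -> NC
Final route key 6: smallest pos >= 6 is 21 -> ND

Answer: ND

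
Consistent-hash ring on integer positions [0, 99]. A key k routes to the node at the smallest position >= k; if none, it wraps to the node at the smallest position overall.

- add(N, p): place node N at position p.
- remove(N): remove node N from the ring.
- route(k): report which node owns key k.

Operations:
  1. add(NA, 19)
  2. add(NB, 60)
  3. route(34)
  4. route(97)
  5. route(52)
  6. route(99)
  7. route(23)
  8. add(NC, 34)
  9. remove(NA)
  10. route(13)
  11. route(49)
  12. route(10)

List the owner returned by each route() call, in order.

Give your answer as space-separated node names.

Op 1: add NA@19 -> ring=[19:NA]
Op 2: add NB@60 -> ring=[19:NA,60:NB]
Op 3: route key 34: smallest pos >= 34 is 60 -> NB
Op 4: route key 97: none >= 97, wrap to smallest pos 19 -> NA
Op 5: route key 52: smallest pos >= 52 is 60 -> NB
Op 6: route key 99: none >= 99, wrap to smallest pos 19 -> NA
Op 7: route key 23: smallest pos >= 23 is 60 -> NB
Op 8: add NC@34 -> ring=[19:NA,34:NC,60:NB]
Op 9: remove NA -> ring=[34:NC,60:NB]
Op 10: route key 13: smallest pos >= 13 is 34 -> NC
Op 11: route key 49: smallest pos >= 49 is 60 -> NB
Op 12: route key 10: smallest pos >= 10 is 34 -> NC

Answer: NB NA NB NA NB NC NB NC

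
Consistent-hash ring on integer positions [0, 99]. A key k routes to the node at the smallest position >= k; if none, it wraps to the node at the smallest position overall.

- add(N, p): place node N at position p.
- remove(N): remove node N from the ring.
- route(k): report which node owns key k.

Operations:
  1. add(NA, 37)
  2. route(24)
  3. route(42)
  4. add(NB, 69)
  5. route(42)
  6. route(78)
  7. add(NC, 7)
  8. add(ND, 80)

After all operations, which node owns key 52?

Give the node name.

Op 1: add NA@37 -> ring=[37:NA]
Op 2: route key 24: smallest pos >= 24 is 37 -> NA
Op 3: route key 42: none >= 42, wrap to smallest pos 37 -> NA
Op 4: add NB@69 -> ring=[37:NA,69:NB]
Op 5: route key 42: smallest pos >= 42 is 69 -> NB
Op 6: route key 78: none >= 78, wrap to smallest pos 37 -> NA
Op 7: add NC@7 -> ring=[7:NC,37:NA,69:NB]
Op 8: add ND@80 -> ring=[7:NC,37:NA,69:NB,80:ND]
Final route key 52: smallest pos >= 52 is 69 -> NB

Answer: NB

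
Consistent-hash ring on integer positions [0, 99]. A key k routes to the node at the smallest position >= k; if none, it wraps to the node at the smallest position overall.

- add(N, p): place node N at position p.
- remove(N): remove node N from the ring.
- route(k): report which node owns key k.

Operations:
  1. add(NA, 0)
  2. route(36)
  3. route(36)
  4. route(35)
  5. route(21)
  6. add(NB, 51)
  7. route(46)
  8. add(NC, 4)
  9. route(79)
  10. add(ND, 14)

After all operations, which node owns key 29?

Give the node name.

Op 1: add NA@0 -> ring=[0:NA]
Op 2: route key 36: none >= 36, wrap to smallest pos 0 -> NA
Op 3: route key 36: none >= 36, wrap to smallest pos 0 -> NA
Op 4: route key 35: none >= 35, wrap to smallest pos 0 -> NA
Op 5: route key 21: none >= 21, wrap to smallest pos 0 -> NA
Op 6: add NB@51 -> ring=[0:NA,51:NB]
Op 7: route key 46: smallest pos >= 46 is 51 -> NB
Op 8: add NC@4 -> ring=[0:NA,4:NC,51:NB]
Op 9: route key 79: none >= 79, wrap to smallest pos 0 -> NA
Op 10: add ND@14 -> ring=[0:NA,4:NC,14:ND,51:NB]
Final route key 29: smallest pos >= 29 is 51 -> NB

Answer: NB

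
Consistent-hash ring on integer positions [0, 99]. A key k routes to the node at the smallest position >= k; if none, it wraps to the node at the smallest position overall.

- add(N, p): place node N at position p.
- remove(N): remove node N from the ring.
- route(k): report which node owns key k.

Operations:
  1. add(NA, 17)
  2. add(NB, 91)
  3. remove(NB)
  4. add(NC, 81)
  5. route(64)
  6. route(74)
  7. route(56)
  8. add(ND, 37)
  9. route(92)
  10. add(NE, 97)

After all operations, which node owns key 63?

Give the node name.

Answer: NC

Derivation:
Op 1: add NA@17 -> ring=[17:NA]
Op 2: add NB@91 -> ring=[17:NA,91:NB]
Op 3: remove NB -> ring=[17:NA]
Op 4: add NC@81 -> ring=[17:NA,81:NC]
Op 5: route key 64: smallest pos >= 64 is 81 -> NC
Op 6: route key 74: smallest pos >= 74 is 81 -> NC
Op 7: route key 56: smallest pos >= 56 is 81 -> NC
Op 8: add ND@37 -> ring=[17:NA,37:ND,81:NC]
Op 9: route key 92: none >= 92, wrap to smallest pos 17 -> NA
Op 10: add NE@97 -> ring=[17:NA,37:ND,81:NC,97:NE]
Final route key 63: smallest pos >= 63 is 81 -> NC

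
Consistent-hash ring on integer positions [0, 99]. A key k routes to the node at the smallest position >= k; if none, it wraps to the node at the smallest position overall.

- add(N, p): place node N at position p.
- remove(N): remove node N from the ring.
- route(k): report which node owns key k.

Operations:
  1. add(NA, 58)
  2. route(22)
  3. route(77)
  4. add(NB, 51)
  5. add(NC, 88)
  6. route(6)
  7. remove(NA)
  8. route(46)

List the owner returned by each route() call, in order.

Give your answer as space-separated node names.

Answer: NA NA NB NB

Derivation:
Op 1: add NA@58 -> ring=[58:NA]
Op 2: route key 22: smallest pos >= 22 is 58 -> NA
Op 3: route key 77: none >= 77, wrap to smallest pos 58 -> NA
Op 4: add NB@51 -> ring=[51:NB,58:NA]
Op 5: add NC@88 -> ring=[51:NB,58:NA,88:NC]
Op 6: route key 6: smallest pos >= 6 is 51 -> NB
Op 7: remove NA -> ring=[51:NB,88:NC]
Op 8: route key 46: smallest pos >= 46 is 51 -> NB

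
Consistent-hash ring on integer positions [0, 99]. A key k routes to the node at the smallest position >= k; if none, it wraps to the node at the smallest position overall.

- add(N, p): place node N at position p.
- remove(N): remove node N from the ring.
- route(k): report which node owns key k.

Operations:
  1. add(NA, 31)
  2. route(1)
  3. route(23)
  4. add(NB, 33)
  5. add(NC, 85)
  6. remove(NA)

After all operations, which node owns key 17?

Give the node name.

Answer: NB

Derivation:
Op 1: add NA@31 -> ring=[31:NA]
Op 2: route key 1: smallest pos >= 1 is 31 -> NA
Op 3: route key 23: smallest pos >= 23 is 31 -> NA
Op 4: add NB@33 -> ring=[31:NA,33:NB]
Op 5: add NC@85 -> ring=[31:NA,33:NB,85:NC]
Op 6: remove NA -> ring=[33:NB,85:NC]
Final route key 17: smallest pos >= 17 is 33 -> NB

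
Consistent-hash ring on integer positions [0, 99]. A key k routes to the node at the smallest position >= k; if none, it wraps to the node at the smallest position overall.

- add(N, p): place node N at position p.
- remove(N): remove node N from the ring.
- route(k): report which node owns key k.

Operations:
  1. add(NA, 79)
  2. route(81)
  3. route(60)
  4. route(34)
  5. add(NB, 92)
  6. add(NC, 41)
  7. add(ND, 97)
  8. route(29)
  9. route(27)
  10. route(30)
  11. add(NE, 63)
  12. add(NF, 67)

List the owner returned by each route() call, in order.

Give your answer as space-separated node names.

Answer: NA NA NA NC NC NC

Derivation:
Op 1: add NA@79 -> ring=[79:NA]
Op 2: route key 81: none >= 81, wrap to smallest pos 79 -> NA
Op 3: route key 60: smallest pos >= 60 is 79 -> NA
Op 4: route key 34: smallest pos >= 34 is 79 -> NA
Op 5: add NB@92 -> ring=[79:NA,92:NB]
Op 6: add NC@41 -> ring=[41:NC,79:NA,92:NB]
Op 7: add ND@97 -> ring=[41:NC,79:NA,92:NB,97:ND]
Op 8: route key 29: smallest pos >= 29 is 41 -> NC
Op 9: route key 27: smallest pos >= 27 is 41 -> NC
Op 10: route key 30: smallest pos >= 30 is 41 -> NC
Op 11: add NE@63 -> ring=[41:NC,63:NE,79:NA,92:NB,97:ND]
Op 12: add NF@67 -> ring=[41:NC,63:NE,67:NF,79:NA,92:NB,97:ND]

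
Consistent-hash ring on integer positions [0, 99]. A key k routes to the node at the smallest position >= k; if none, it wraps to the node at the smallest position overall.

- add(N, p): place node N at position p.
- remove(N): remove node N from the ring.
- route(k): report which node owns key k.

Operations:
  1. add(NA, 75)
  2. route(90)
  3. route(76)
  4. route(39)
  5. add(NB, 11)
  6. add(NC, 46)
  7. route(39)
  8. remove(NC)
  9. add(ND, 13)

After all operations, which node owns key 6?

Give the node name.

Answer: NB

Derivation:
Op 1: add NA@75 -> ring=[75:NA]
Op 2: route key 90: none >= 90, wrap to smallest pos 75 -> NA
Op 3: route key 76: none >= 76, wrap to smallest pos 75 -> NA
Op 4: route key 39: smallest pos >= 39 is 75 -> NA
Op 5: add NB@11 -> ring=[11:NB,75:NA]
Op 6: add NC@46 -> ring=[11:NB,46:NC,75:NA]
Op 7: route key 39: smallest pos >= 39 is 46 -> NC
Op 8: remove NC -> ring=[11:NB,75:NA]
Op 9: add ND@13 -> ring=[11:NB,13:ND,75:NA]
Final route key 6: smallest pos >= 6 is 11 -> NB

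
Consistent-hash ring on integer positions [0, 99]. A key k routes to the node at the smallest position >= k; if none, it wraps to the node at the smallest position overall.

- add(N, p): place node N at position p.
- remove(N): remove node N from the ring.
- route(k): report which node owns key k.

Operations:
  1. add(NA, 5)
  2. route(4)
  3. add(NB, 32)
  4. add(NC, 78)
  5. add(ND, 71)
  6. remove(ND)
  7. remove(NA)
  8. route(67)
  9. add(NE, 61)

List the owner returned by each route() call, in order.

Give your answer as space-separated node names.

Op 1: add NA@5 -> ring=[5:NA]
Op 2: route key 4: smallest pos >= 4 is 5 -> NA
Op 3: add NB@32 -> ring=[5:NA,32:NB]
Op 4: add NC@78 -> ring=[5:NA,32:NB,78:NC]
Op 5: add ND@71 -> ring=[5:NA,32:NB,71:ND,78:NC]
Op 6: remove ND -> ring=[5:NA,32:NB,78:NC]
Op 7: remove NA -> ring=[32:NB,78:NC]
Op 8: route key 67: smallest pos >= 67 is 78 -> NC
Op 9: add NE@61 -> ring=[32:NB,61:NE,78:NC]

Answer: NA NC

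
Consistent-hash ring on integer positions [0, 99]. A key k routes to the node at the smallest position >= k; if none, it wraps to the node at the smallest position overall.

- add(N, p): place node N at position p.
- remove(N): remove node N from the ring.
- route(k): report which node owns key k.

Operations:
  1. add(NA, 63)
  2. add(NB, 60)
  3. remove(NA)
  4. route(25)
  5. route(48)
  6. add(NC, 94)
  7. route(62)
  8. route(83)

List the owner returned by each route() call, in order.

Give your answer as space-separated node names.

Op 1: add NA@63 -> ring=[63:NA]
Op 2: add NB@60 -> ring=[60:NB,63:NA]
Op 3: remove NA -> ring=[60:NB]
Op 4: route key 25: smallest pos >= 25 is 60 -> NB
Op 5: route key 48: smallest pos >= 48 is 60 -> NB
Op 6: add NC@94 -> ring=[60:NB,94:NC]
Op 7: route key 62: smallest pos >= 62 is 94 -> NC
Op 8: route key 83: smallest pos >= 83 is 94 -> NC

Answer: NB NB NC NC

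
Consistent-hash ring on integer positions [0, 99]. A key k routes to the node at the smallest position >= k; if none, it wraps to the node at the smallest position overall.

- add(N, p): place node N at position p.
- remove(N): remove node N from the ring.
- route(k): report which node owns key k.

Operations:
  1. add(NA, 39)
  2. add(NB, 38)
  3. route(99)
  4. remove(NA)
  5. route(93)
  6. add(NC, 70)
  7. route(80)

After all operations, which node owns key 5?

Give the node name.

Answer: NB

Derivation:
Op 1: add NA@39 -> ring=[39:NA]
Op 2: add NB@38 -> ring=[38:NB,39:NA]
Op 3: route key 99: none >= 99, wrap to smallest pos 38 -> NB
Op 4: remove NA -> ring=[38:NB]
Op 5: route key 93: none >= 93, wrap to smallest pos 38 -> NB
Op 6: add NC@70 -> ring=[38:NB,70:NC]
Op 7: route key 80: none >= 80, wrap to smallest pos 38 -> NB
Final route key 5: smallest pos >= 5 is 38 -> NB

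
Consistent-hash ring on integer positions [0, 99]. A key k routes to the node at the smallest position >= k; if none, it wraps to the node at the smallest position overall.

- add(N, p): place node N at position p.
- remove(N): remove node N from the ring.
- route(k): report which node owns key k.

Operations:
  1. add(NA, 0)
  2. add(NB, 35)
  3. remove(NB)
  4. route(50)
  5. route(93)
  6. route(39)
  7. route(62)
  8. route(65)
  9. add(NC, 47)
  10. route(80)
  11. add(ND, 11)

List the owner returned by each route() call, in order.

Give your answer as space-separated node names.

Op 1: add NA@0 -> ring=[0:NA]
Op 2: add NB@35 -> ring=[0:NA,35:NB]
Op 3: remove NB -> ring=[0:NA]
Op 4: route key 50: none >= 50, wrap to smallest pos 0 -> NA
Op 5: route key 93: none >= 93, wrap to smallest pos 0 -> NA
Op 6: route key 39: none >= 39, wrap to smallest pos 0 -> NA
Op 7: route key 62: none >= 62, wrap to smallest pos 0 -> NA
Op 8: route key 65: none >= 65, wrap to smallest pos 0 -> NA
Op 9: add NC@47 -> ring=[0:NA,47:NC]
Op 10: route key 80: none >= 80, wrap to smallest pos 0 -> NA
Op 11: add ND@11 -> ring=[0:NA,11:ND,47:NC]

Answer: NA NA NA NA NA NA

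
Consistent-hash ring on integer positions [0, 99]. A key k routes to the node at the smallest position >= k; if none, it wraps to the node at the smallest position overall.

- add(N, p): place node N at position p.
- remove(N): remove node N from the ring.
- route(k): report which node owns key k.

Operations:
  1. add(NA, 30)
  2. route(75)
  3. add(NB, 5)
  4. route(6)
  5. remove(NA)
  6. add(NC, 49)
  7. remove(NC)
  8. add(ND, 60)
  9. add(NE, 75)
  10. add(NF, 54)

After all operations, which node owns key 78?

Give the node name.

Answer: NB

Derivation:
Op 1: add NA@30 -> ring=[30:NA]
Op 2: route key 75: none >= 75, wrap to smallest pos 30 -> NA
Op 3: add NB@5 -> ring=[5:NB,30:NA]
Op 4: route key 6: smallest pos >= 6 is 30 -> NA
Op 5: remove NA -> ring=[5:NB]
Op 6: add NC@49 -> ring=[5:NB,49:NC]
Op 7: remove NC -> ring=[5:NB]
Op 8: add ND@60 -> ring=[5:NB,60:ND]
Op 9: add NE@75 -> ring=[5:NB,60:ND,75:NE]
Op 10: add NF@54 -> ring=[5:NB,54:NF,60:ND,75:NE]
Final route key 78: none >= 78, wrap to smallest pos 5 -> NB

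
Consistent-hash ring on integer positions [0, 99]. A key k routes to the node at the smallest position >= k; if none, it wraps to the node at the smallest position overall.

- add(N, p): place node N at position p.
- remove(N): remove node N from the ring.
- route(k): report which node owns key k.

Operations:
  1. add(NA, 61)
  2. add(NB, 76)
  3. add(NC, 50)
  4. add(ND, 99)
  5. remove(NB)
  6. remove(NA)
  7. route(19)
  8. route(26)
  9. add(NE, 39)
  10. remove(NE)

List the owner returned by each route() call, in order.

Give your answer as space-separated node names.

Answer: NC NC

Derivation:
Op 1: add NA@61 -> ring=[61:NA]
Op 2: add NB@76 -> ring=[61:NA,76:NB]
Op 3: add NC@50 -> ring=[50:NC,61:NA,76:NB]
Op 4: add ND@99 -> ring=[50:NC,61:NA,76:NB,99:ND]
Op 5: remove NB -> ring=[50:NC,61:NA,99:ND]
Op 6: remove NA -> ring=[50:NC,99:ND]
Op 7: route key 19: smallest pos >= 19 is 50 -> NC
Op 8: route key 26: smallest pos >= 26 is 50 -> NC
Op 9: add NE@39 -> ring=[39:NE,50:NC,99:ND]
Op 10: remove NE -> ring=[50:NC,99:ND]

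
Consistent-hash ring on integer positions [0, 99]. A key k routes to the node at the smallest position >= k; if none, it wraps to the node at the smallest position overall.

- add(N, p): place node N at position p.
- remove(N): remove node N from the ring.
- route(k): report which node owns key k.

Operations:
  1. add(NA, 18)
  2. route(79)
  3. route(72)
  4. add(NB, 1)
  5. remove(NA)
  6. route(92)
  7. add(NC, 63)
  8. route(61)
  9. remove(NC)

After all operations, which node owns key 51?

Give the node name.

Op 1: add NA@18 -> ring=[18:NA]
Op 2: route key 79: none >= 79, wrap to smallest pos 18 -> NA
Op 3: route key 72: none >= 72, wrap to smallest pos 18 -> NA
Op 4: add NB@1 -> ring=[1:NB,18:NA]
Op 5: remove NA -> ring=[1:NB]
Op 6: route key 92: none >= 92, wrap to smallest pos 1 -> NB
Op 7: add NC@63 -> ring=[1:NB,63:NC]
Op 8: route key 61: smallest pos >= 61 is 63 -> NC
Op 9: remove NC -> ring=[1:NB]
Final route key 51: none >= 51, wrap to smallest pos 1 -> NB

Answer: NB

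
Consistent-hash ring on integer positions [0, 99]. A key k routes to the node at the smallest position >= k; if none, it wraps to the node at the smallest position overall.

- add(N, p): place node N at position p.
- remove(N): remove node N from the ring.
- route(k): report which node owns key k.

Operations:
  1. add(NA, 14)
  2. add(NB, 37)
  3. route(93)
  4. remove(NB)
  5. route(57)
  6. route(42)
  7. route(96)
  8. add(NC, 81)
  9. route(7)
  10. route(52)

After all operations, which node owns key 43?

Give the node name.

Answer: NC

Derivation:
Op 1: add NA@14 -> ring=[14:NA]
Op 2: add NB@37 -> ring=[14:NA,37:NB]
Op 3: route key 93: none >= 93, wrap to smallest pos 14 -> NA
Op 4: remove NB -> ring=[14:NA]
Op 5: route key 57: none >= 57, wrap to smallest pos 14 -> NA
Op 6: route key 42: none >= 42, wrap to smallest pos 14 -> NA
Op 7: route key 96: none >= 96, wrap to smallest pos 14 -> NA
Op 8: add NC@81 -> ring=[14:NA,81:NC]
Op 9: route key 7: smallest pos >= 7 is 14 -> NA
Op 10: route key 52: smallest pos >= 52 is 81 -> NC
Final route key 43: smallest pos >= 43 is 81 -> NC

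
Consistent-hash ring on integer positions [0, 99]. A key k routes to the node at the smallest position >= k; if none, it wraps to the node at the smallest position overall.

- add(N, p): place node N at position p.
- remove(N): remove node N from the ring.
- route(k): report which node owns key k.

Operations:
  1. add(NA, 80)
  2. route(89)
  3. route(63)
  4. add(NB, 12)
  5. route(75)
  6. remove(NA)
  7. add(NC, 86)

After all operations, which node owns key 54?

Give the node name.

Answer: NC

Derivation:
Op 1: add NA@80 -> ring=[80:NA]
Op 2: route key 89: none >= 89, wrap to smallest pos 80 -> NA
Op 3: route key 63: smallest pos >= 63 is 80 -> NA
Op 4: add NB@12 -> ring=[12:NB,80:NA]
Op 5: route key 75: smallest pos >= 75 is 80 -> NA
Op 6: remove NA -> ring=[12:NB]
Op 7: add NC@86 -> ring=[12:NB,86:NC]
Final route key 54: smallest pos >= 54 is 86 -> NC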